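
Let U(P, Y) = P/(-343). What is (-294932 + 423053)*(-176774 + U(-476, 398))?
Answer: -158537986974/7 ≈ -2.2648e+10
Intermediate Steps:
U(P, Y) = -P/343 (U(P, Y) = P*(-1/343) = -P/343)
(-294932 + 423053)*(-176774 + U(-476, 398)) = (-294932 + 423053)*(-176774 - 1/343*(-476)) = 128121*(-176774 + 68/49) = 128121*(-8661858/49) = -158537986974/7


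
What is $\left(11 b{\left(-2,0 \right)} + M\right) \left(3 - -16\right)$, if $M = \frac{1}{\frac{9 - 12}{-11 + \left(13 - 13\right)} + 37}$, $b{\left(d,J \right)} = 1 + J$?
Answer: $\frac{85899}{410} \approx 209.51$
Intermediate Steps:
$M = \frac{11}{410}$ ($M = \frac{1}{- \frac{3}{-11 + \left(13 - 13\right)} + 37} = \frac{1}{- \frac{3}{-11 + 0} + 37} = \frac{1}{- \frac{3}{-11} + 37} = \frac{1}{\left(-3\right) \left(- \frac{1}{11}\right) + 37} = \frac{1}{\frac{3}{11} + 37} = \frac{1}{\frac{410}{11}} = \frac{11}{410} \approx 0.026829$)
$\left(11 b{\left(-2,0 \right)} + M\right) \left(3 - -16\right) = \left(11 \left(1 + 0\right) + \frac{11}{410}\right) \left(3 - -16\right) = \left(11 \cdot 1 + \frac{11}{410}\right) \left(3 + 16\right) = \left(11 + \frac{11}{410}\right) 19 = \frac{4521}{410} \cdot 19 = \frac{85899}{410}$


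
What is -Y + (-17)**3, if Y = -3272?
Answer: -1641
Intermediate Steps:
-Y + (-17)**3 = -1*(-3272) + (-17)**3 = 3272 - 4913 = -1641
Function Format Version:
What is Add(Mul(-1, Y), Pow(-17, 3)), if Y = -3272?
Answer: -1641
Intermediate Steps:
Add(Mul(-1, Y), Pow(-17, 3)) = Add(Mul(-1, -3272), Pow(-17, 3)) = Add(3272, -4913) = -1641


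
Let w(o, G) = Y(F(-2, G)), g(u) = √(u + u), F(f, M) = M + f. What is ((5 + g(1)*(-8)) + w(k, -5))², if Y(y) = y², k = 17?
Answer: 3044 - 864*√2 ≈ 1822.1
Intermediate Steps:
g(u) = √2*√u (g(u) = √(2*u) = √2*√u)
w(o, G) = (-2 + G)² (w(o, G) = (G - 2)² = (-2 + G)²)
((5 + g(1)*(-8)) + w(k, -5))² = ((5 + (√2*√1)*(-8)) + (-2 - 5)²)² = ((5 + (√2*1)*(-8)) + (-7)²)² = ((5 + √2*(-8)) + 49)² = ((5 - 8*√2) + 49)² = (54 - 8*√2)²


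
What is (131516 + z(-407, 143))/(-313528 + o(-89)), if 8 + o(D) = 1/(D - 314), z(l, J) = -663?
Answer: -52733759/126355009 ≈ -0.41735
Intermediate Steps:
o(D) = -8 + 1/(-314 + D) (o(D) = -8 + 1/(D - 314) = -8 + 1/(-314 + D))
(131516 + z(-407, 143))/(-313528 + o(-89)) = (131516 - 663)/(-313528 + (2513 - 8*(-89))/(-314 - 89)) = 130853/(-313528 + (2513 + 712)/(-403)) = 130853/(-313528 - 1/403*3225) = 130853/(-313528 - 3225/403) = 130853/(-126355009/403) = 130853*(-403/126355009) = -52733759/126355009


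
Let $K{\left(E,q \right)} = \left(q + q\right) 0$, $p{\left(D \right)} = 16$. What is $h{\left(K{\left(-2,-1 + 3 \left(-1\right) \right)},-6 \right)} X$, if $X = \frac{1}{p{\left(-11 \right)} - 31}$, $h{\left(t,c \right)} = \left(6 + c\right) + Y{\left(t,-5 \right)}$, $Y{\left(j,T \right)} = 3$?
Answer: $- \frac{1}{5} \approx -0.2$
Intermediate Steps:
$K{\left(E,q \right)} = 0$ ($K{\left(E,q \right)} = 2 q 0 = 0$)
$h{\left(t,c \right)} = 9 + c$ ($h{\left(t,c \right)} = \left(6 + c\right) + 3 = 9 + c$)
$X = - \frac{1}{15}$ ($X = \frac{1}{16 - 31} = \frac{1}{-15} = - \frac{1}{15} \approx -0.066667$)
$h{\left(K{\left(-2,-1 + 3 \left(-1\right) \right)},-6 \right)} X = \left(9 - 6\right) \left(- \frac{1}{15}\right) = 3 \left(- \frac{1}{15}\right) = - \frac{1}{5}$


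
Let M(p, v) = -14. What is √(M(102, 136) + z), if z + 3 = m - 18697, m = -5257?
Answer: I*√23971 ≈ 154.83*I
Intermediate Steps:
z = -23957 (z = -3 + (-5257 - 18697) = -3 - 23954 = -23957)
√(M(102, 136) + z) = √(-14 - 23957) = √(-23971) = I*√23971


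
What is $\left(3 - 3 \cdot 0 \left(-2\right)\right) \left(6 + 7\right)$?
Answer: $39$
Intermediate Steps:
$\left(3 - 3 \cdot 0 \left(-2\right)\right) \left(6 + 7\right) = \left(3 - 0\right) 13 = \left(3 + 0\right) 13 = 3 \cdot 13 = 39$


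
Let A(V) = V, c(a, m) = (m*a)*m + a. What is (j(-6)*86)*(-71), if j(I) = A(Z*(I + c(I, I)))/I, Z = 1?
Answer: -232028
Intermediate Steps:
c(a, m) = a + a*m² (c(a, m) = (a*m)*m + a = a*m² + a = a + a*m²)
j(I) = (I + I*(1 + I²))/I (j(I) = (1*(I + I*(1 + I²)))/I = (I + I*(1 + I²))/I)
(j(-6)*86)*(-71) = ((2 + (-6)²)*86)*(-71) = ((2 + 36)*86)*(-71) = (38*86)*(-71) = 3268*(-71) = -232028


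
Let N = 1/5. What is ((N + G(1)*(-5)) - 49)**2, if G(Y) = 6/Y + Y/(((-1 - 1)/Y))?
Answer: 582169/100 ≈ 5821.7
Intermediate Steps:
N = 1/5 ≈ 0.20000
G(Y) = 6/Y - Y**2/2 (G(Y) = 6/Y + Y/((-2/Y)) = 6/Y + Y*(-Y/2) = 6/Y - Y**2/2)
((N + G(1)*(-5)) - 49)**2 = ((1/5 + ((1/2)*(12 - 1*1**3)/1)*(-5)) - 49)**2 = ((1/5 + ((1/2)*1*(12 - 1*1))*(-5)) - 49)**2 = ((1/5 + ((1/2)*1*(12 - 1))*(-5)) - 49)**2 = ((1/5 + ((1/2)*1*11)*(-5)) - 49)**2 = ((1/5 + (11/2)*(-5)) - 49)**2 = ((1/5 - 55/2) - 49)**2 = (-273/10 - 49)**2 = (-763/10)**2 = 582169/100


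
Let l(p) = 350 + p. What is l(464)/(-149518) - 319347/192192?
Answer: -1140584977/684194368 ≈ -1.6670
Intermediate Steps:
l(464)/(-149518) - 319347/192192 = (350 + 464)/(-149518) - 319347/192192 = 814*(-1/149518) - 319347*1/192192 = -407/74759 - 15207/9152 = -1140584977/684194368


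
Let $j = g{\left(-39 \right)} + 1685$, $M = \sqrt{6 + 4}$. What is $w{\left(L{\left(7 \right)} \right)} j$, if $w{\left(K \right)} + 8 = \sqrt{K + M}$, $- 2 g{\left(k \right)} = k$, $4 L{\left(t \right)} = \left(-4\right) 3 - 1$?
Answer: $-13636 + \frac{3409 i \sqrt{13 - 4 \sqrt{10}}}{4} \approx -13636.0 + 504.84 i$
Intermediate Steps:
$M = \sqrt{10} \approx 3.1623$
$L{\left(t \right)} = - \frac{13}{4}$ ($L{\left(t \right)} = \frac{\left(-4\right) 3 - 1}{4} = \frac{-12 - 1}{4} = \frac{1}{4} \left(-13\right) = - \frac{13}{4}$)
$g{\left(k \right)} = - \frac{k}{2}$
$j = \frac{3409}{2}$ ($j = \left(- \frac{1}{2}\right) \left(-39\right) + 1685 = \frac{39}{2} + 1685 = \frac{3409}{2} \approx 1704.5$)
$w{\left(K \right)} = -8 + \sqrt{K + \sqrt{10}}$
$w{\left(L{\left(7 \right)} \right)} j = \left(-8 + \sqrt{- \frac{13}{4} + \sqrt{10}}\right) \frac{3409}{2} = -13636 + \frac{3409 \sqrt{- \frac{13}{4} + \sqrt{10}}}{2}$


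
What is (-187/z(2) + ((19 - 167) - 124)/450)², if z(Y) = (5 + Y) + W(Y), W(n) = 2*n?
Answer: 15689521/50625 ≈ 309.92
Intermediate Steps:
z(Y) = 5 + 3*Y (z(Y) = (5 + Y) + 2*Y = 5 + 3*Y)
(-187/z(2) + ((19 - 167) - 124)/450)² = (-187/(5 + 3*2) + ((19 - 167) - 124)/450)² = (-187/(5 + 6) + (-148 - 124)*(1/450))² = (-187/11 - 272*1/450)² = (-187*1/11 - 136/225)² = (-17 - 136/225)² = (-3961/225)² = 15689521/50625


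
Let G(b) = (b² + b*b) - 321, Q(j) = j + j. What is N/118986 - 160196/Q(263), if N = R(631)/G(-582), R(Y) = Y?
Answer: -6453386383649803/21189550537386 ≈ -304.56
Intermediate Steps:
Q(j) = 2*j
G(b) = -321 + 2*b² (G(b) = (b² + b²) - 321 = 2*b² - 321 = -321 + 2*b²)
N = 631/677127 (N = 631/(-321 + 2*(-582)²) = 631/(-321 + 2*338724) = 631/(-321 + 677448) = 631/677127 ≈ 0.00093188)
N/118986 - 160196/Q(263) = (631/677127)/118986 - 160196/(2*263) = (631/677127)*(1/118986) - 160196/526 = 631/80568633222 - 160196*1/526 = 631/80568633222 - 80098/263 = -6453386383649803/21189550537386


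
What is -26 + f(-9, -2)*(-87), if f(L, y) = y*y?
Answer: -374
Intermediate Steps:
f(L, y) = y**2
-26 + f(-9, -2)*(-87) = -26 + (-2)**2*(-87) = -26 + 4*(-87) = -26 - 348 = -374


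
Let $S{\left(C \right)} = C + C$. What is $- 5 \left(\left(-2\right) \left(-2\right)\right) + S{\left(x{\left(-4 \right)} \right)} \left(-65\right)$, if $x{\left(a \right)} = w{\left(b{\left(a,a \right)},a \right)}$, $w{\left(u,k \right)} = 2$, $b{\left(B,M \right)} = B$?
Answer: $-280$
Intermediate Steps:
$x{\left(a \right)} = 2$
$S{\left(C \right)} = 2 C$
$- 5 \left(\left(-2\right) \left(-2\right)\right) + S{\left(x{\left(-4 \right)} \right)} \left(-65\right) = - 5 \left(\left(-2\right) \left(-2\right)\right) + 2 \cdot 2 \left(-65\right) = \left(-5\right) 4 + 4 \left(-65\right) = -20 - 260 = -280$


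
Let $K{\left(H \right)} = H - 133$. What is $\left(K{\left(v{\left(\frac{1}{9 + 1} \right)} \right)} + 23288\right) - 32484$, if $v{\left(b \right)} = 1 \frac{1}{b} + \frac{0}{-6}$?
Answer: $-9319$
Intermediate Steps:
$v{\left(b \right)} = \frac{1}{b}$ ($v{\left(b \right)} = \frac{1}{b} + 0 \left(- \frac{1}{6}\right) = \frac{1}{b} + 0 = \frac{1}{b}$)
$K{\left(H \right)} = -133 + H$
$\left(K{\left(v{\left(\frac{1}{9 + 1} \right)} \right)} + 23288\right) - 32484 = \left(\left(-133 + \frac{1}{\frac{1}{9 + 1}}\right) + 23288\right) - 32484 = \left(\left(-133 + \frac{1}{\frac{1}{10}}\right) + 23288\right) - 32484 = \left(\left(-133 + 10\right) + 23288\right) - 32484 = \left(-123 + 23288\right) - 32484 = 23165 - 32484 = -9319$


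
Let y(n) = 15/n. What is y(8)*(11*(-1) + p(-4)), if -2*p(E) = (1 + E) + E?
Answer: -225/16 ≈ -14.063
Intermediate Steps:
p(E) = -½ - E (p(E) = -((1 + E) + E)/2 = -(1 + 2*E)/2 = -½ - E)
y(8)*(11*(-1) + p(-4)) = (15/8)*(11*(-1) + (-½ - 1*(-4))) = (15*(⅛))*(-11 + (-½ + 4)) = 15*(-11 + 7/2)/8 = (15/8)*(-15/2) = -225/16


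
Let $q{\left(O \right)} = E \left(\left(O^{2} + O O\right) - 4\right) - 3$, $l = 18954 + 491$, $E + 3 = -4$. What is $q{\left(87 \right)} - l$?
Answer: $-125386$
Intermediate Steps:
$E = -7$ ($E = -3 - 4 = -7$)
$l = 19445$
$q{\left(O \right)} = 25 - 14 O^{2}$ ($q{\left(O \right)} = - 7 \left(\left(O^{2} + O O\right) - 4\right) - 3 = - 7 \left(\left(O^{2} + O^{2}\right) - 4\right) - 3 = - 7 \left(2 O^{2} - 4\right) - 3 = - 7 \left(-4 + 2 O^{2}\right) - 3 = \left(28 - 14 O^{2}\right) - 3 = 25 - 14 O^{2}$)
$q{\left(87 \right)} - l = \left(25 - 14 \cdot 87^{2}\right) - 19445 = \left(25 - 105966\right) - 19445 = -105941 - 19445 = -125386$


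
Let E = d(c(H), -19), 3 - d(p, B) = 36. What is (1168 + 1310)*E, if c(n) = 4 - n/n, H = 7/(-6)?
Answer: -81774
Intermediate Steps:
H = -7/6 (H = 7*(-⅙) = -7/6 ≈ -1.1667)
c(n) = 3 (c(n) = 4 - 1*1 = 4 - 1 = 3)
d(p, B) = -33 (d(p, B) = 3 - 1*36 = 3 - 36 = -33)
E = -33
(1168 + 1310)*E = (1168 + 1310)*(-33) = 2478*(-33) = -81774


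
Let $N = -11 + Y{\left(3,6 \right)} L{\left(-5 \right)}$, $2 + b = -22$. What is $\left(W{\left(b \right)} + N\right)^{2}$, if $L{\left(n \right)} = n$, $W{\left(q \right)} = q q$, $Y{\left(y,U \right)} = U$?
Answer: $286225$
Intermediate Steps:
$b = -24$ ($b = -2 - 22 = -24$)
$W{\left(q \right)} = q^{2}$
$N = -41$ ($N = -11 + 6 \left(-5\right) = -11 - 30 = -41$)
$\left(W{\left(b \right)} + N\right)^{2} = \left(\left(-24\right)^{2} - 41\right)^{2} = \left(576 - 41\right)^{2} = 535^{2} = 286225$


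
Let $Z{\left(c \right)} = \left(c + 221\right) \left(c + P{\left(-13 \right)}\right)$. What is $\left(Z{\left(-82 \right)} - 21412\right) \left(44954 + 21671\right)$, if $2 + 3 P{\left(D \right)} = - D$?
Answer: $- \frac{6456029125}{3} \approx -2.152 \cdot 10^{9}$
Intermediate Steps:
$P{\left(D \right)} = - \frac{2}{3} - \frac{D}{3}$ ($P{\left(D \right)} = - \frac{2}{3} + \frac{\left(-1\right) D}{3} = - \frac{2}{3} - \frac{D}{3}$)
$Z{\left(c \right)} = \left(221 + c\right) \left(\frac{11}{3} + c\right)$ ($Z{\left(c \right)} = \left(c + 221\right) \left(c - - \frac{11}{3}\right) = \left(221 + c\right) \left(c + \left(- \frac{2}{3} + \frac{13}{3}\right)\right) = \left(221 + c\right) \left(c + \frac{11}{3}\right) = \left(221 + c\right) \left(\frac{11}{3} + c\right)$)
$\left(Z{\left(-82 \right)} - 21412\right) \left(44954 + 21671\right) = \left(\left(\frac{2431}{3} + \left(-82\right)^{2} + \frac{674}{3} \left(-82\right)\right) - 21412\right) \left(44954 + 21671\right) = \left(\left(\frac{2431}{3} + 6724 - \frac{55268}{3}\right) - 21412\right) 66625 = \left(- \frac{32665}{3} - 21412\right) 66625 = \left(- \frac{96901}{3}\right) 66625 = - \frac{6456029125}{3}$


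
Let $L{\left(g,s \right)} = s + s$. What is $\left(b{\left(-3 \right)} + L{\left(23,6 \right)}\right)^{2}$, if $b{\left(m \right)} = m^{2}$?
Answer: $441$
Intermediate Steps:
$L{\left(g,s \right)} = 2 s$
$\left(b{\left(-3 \right)} + L{\left(23,6 \right)}\right)^{2} = \left(\left(-3\right)^{2} + 2 \cdot 6\right)^{2} = \left(9 + 12\right)^{2} = 21^{2} = 441$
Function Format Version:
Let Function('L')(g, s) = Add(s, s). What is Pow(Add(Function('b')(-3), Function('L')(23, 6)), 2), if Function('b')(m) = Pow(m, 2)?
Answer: 441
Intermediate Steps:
Function('L')(g, s) = Mul(2, s)
Pow(Add(Function('b')(-3), Function('L')(23, 6)), 2) = Pow(Add(Pow(-3, 2), Mul(2, 6)), 2) = Pow(Add(9, 12), 2) = Pow(21, 2) = 441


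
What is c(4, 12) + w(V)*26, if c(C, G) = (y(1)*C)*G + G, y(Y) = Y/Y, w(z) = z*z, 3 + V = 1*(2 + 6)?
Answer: 710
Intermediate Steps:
V = 5 (V = -3 + 1*(2 + 6) = -3 + 1*8 = -3 + 8 = 5)
w(z) = z²
y(Y) = 1
c(C, G) = G + C*G (c(C, G) = (1*C)*G + G = C*G + G = G + C*G)
c(4, 12) + w(V)*26 = 12*(1 + 4) + 5²*26 = 12*5 + 25*26 = 60 + 650 = 710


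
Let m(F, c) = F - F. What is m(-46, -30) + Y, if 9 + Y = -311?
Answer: -320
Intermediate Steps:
m(F, c) = 0
Y = -320 (Y = -9 - 311 = -320)
m(-46, -30) + Y = 0 - 320 = -320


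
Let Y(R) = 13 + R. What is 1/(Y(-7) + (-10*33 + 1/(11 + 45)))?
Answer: -56/18143 ≈ -0.0030866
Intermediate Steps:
1/(Y(-7) + (-10*33 + 1/(11 + 45))) = 1/((13 - 7) + (-10*33 + 1/(11 + 45))) = 1/(6 + (-330 + 1/56)) = 1/(6 - 18479/56) = 1/(-18143/56) = -56/18143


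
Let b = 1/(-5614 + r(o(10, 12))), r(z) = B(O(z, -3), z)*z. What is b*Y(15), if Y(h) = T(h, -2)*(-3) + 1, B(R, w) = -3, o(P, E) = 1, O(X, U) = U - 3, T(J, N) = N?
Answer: -7/5617 ≈ -0.0012462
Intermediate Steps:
O(X, U) = -3 + U
r(z) = -3*z
Y(h) = 7 (Y(h) = -2*(-3) + 1 = 6 + 1 = 7)
b = -1/5617 (b = 1/(-5614 - 3*1) = 1/(-5614 - 3) = 1/(-5617) = -1/5617 ≈ -0.00017803)
b*Y(15) = -1/5617*7 = -7/5617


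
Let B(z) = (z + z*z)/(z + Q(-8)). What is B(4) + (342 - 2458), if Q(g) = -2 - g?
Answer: -2114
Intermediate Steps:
B(z) = (z + z**2)/(6 + z) (B(z) = (z + z*z)/(z + (-2 - 1*(-8))) = (z + z**2)/(z + (-2 + 8)) = (z + z**2)/(z + 6) = (z + z**2)/(6 + z))
B(4) + (342 - 2458) = 4*(1 + 4)/(6 + 4) + (342 - 2458) = 4*5/10 - 2116 = 4*(1/10)*5 - 2116 = 2 - 2116 = -2114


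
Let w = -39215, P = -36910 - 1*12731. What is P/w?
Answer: 49641/39215 ≈ 1.2659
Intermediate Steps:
P = -49641 (P = -36910 - 12731 = -49641)
P/w = -49641/(-39215) = -49641*(-1/39215) = 49641/39215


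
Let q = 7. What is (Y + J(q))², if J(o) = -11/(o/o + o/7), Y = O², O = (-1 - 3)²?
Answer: 251001/4 ≈ 62750.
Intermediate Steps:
O = 16 (O = (-4)² = 16)
Y = 256 (Y = 16² = 256)
J(o) = -11/(1 + o/7) (J(o) = -11/(1 + o*(⅐)) = -11/(1 + o/7))
(Y + J(q))² = (256 - 77/(7 + 7))² = (256 - 77/14)² = (256 - 77*1/14)² = (256 - 11/2)² = (501/2)² = 251001/4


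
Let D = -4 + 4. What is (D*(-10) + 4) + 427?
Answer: 431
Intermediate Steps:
D = 0
(D*(-10) + 4) + 427 = (0*(-10) + 4) + 427 = (0 + 4) + 427 = 4 + 427 = 431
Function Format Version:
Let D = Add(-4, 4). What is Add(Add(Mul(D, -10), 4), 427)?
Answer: 431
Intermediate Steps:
D = 0
Add(Add(Mul(D, -10), 4), 427) = Add(Add(Mul(0, -10), 4), 427) = Add(Add(0, 4), 427) = Add(4, 427) = 431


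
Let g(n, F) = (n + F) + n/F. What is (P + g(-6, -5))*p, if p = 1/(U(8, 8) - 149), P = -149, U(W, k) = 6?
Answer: 794/715 ≈ 1.1105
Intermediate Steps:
g(n, F) = F + n + n/F (g(n, F) = (F + n) + n/F = F + n + n/F)
p = -1/143 (p = 1/(6 - 149) = 1/(-143) = -1/143 ≈ -0.0069930)
(P + g(-6, -5))*p = (-149 + (-5 - 6 - 6/(-5)))*(-1/143) = (-149 + (-5 - 6 - 6*(-⅕)))*(-1/143) = (-149 + (-5 - 6 + 6/5))*(-1/143) = (-149 - 49/5)*(-1/143) = -794/5*(-1/143) = 794/715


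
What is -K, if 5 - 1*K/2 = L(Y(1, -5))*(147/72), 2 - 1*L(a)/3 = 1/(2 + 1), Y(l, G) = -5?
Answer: 125/12 ≈ 10.417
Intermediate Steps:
L(a) = 5 (L(a) = 6 - 3/(2 + 1) = 6 - 3/3 = 6 - 3*1/3 = 6 - 1 = 5)
K = -125/12 (K = 10 - 10*147/72 = 10 - 10*147*(1/72) = 10 - 10*49/24 = 10 - 2*245/24 = 10 - 245/12 = -125/12 ≈ -10.417)
-K = -1*(-125/12) = 125/12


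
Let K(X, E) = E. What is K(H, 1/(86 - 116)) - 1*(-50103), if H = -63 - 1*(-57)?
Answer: 1503089/30 ≈ 50103.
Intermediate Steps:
H = -6 (H = -63 + 57 = -6)
K(H, 1/(86 - 116)) - 1*(-50103) = 1/(86 - 116) - 1*(-50103) = 1/(-30) + 50103 = -1/30 + 50103 = 1503089/30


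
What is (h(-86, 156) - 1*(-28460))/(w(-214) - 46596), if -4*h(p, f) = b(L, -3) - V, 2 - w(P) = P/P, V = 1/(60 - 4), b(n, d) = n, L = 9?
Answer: -6374537/10437280 ≈ -0.61075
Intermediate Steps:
V = 1/56 ≈ 0.017857
w(P) = 1 (w(P) = 2 - P/P = 2 - 1*1 = 2 - 1 = 1)
h(p, f) = -503/224 (h(p, f) = -(9 - 1*1/56)/4 = -(9 - 1/56)/4 = -¼*503/56 = -503/224)
(h(-86, 156) - 1*(-28460))/(w(-214) - 46596) = (-503/224 - 1*(-28460))/(1 - 46596) = (-503/224 + 28460)/(-46595) = (6374537/224)*(-1/46595) = -6374537/10437280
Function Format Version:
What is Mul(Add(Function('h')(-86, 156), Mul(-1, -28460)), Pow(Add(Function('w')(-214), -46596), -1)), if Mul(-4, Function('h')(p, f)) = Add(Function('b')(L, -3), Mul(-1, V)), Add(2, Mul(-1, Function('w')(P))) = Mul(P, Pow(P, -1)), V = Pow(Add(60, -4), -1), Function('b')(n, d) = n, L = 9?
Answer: Rational(-6374537, 10437280) ≈ -0.61075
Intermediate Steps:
V = Rational(1, 56) (V = Pow(56, -1) = Rational(1, 56) ≈ 0.017857)
Function('w')(P) = 1 (Function('w')(P) = Add(2, Mul(-1, Mul(P, Pow(P, -1)))) = Add(2, Mul(-1, 1)) = Add(2, -1) = 1)
Function('h')(p, f) = Rational(-503, 224) (Function('h')(p, f) = Mul(Rational(-1, 4), Add(9, Mul(-1, Rational(1, 56)))) = Mul(Rational(-1, 4), Add(9, Rational(-1, 56))) = Mul(Rational(-1, 4), Rational(503, 56)) = Rational(-503, 224))
Mul(Add(Function('h')(-86, 156), Mul(-1, -28460)), Pow(Add(Function('w')(-214), -46596), -1)) = Mul(Add(Rational(-503, 224), Mul(-1, -28460)), Pow(Add(1, -46596), -1)) = Mul(Add(Rational(-503, 224), 28460), Pow(-46595, -1)) = Mul(Rational(6374537, 224), Rational(-1, 46595)) = Rational(-6374537, 10437280)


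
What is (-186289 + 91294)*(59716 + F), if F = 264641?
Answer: -30812293215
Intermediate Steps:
(-186289 + 91294)*(59716 + F) = (-186289 + 91294)*(59716 + 264641) = -94995*324357 = -30812293215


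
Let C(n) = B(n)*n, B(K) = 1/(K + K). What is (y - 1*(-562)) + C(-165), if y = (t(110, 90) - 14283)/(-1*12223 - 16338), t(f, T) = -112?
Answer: 32159915/57122 ≈ 563.00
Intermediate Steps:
B(K) = 1/(2*K)
C(n) = ½ (C(n) = (1/(2*n))*n = ½)
y = 14395/28561 (y = (-112 - 14283)/(-1*12223 - 16338) = -14395/(-12223 - 16338) = -14395/(-28561) = -14395*(-1/28561) = 14395/28561 ≈ 0.50401)
(y - 1*(-562)) + C(-165) = (14395/28561 - 1*(-562)) + ½ = (14395/28561 + 562) + ½ = 16065677/28561 + ½ = 32159915/57122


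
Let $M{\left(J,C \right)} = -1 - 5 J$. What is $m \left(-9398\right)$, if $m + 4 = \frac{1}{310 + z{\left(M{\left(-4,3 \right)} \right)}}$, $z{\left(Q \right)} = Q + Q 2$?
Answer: $\frac{13786866}{367} \approx 37566.0$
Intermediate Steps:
$z{\left(Q \right)} = 3 Q$ ($z{\left(Q \right)} = Q + 2 Q = 3 Q$)
$m = - \frac{1467}{367}$ ($m = -4 + \frac{1}{310 + 3 \left(-1 - -20\right)} = -4 + \frac{1}{310 + 3 \left(-1 + 20\right)} = -4 + \frac{1}{310 + 3 \cdot 19} = -4 + \frac{1}{310 + 57} = -4 + \frac{1}{367} = - \frac{1467}{367} \approx -3.9973$)
$m \left(-9398\right) = \left(- \frac{1467}{367}\right) \left(-9398\right) = \frac{13786866}{367}$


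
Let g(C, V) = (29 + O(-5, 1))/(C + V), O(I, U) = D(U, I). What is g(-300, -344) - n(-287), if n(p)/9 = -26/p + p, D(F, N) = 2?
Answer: 9739819/3772 ≈ 2582.1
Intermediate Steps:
n(p) = -234/p + 9*p (n(p) = 9*(-26/p + p) = 9*(p - 26/p) = -234/p + 9*p)
O(I, U) = 2
g(C, V) = 31/(C + V) (g(C, V) = (29 + 2)/(C + V) = 31/(C + V))
g(-300, -344) - n(-287) = 31/(-300 - 344) - (-234/(-287) + 9*(-287)) = 31/(-644) - (-234*(-1/287) - 2583) = 31*(-1/644) - (234/287 - 2583) = -31/644 - 1*(-741087/287) = -31/644 + 741087/287 = 9739819/3772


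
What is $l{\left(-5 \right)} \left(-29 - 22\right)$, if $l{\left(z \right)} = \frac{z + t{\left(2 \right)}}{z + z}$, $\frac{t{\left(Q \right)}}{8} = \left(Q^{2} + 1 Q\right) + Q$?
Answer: $\frac{3009}{10} \approx 300.9$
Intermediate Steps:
$t{\left(Q \right)} = 8 Q^{2} + 16 Q$ ($t{\left(Q \right)} = 8 \left(\left(Q^{2} + 1 Q\right) + Q\right) = 8 \left(\left(Q^{2} + Q\right) + Q\right) = 8 \left(\left(Q + Q^{2}\right) + Q\right) = 8 \left(Q^{2} + 2 Q\right) = 8 Q^{2} + 16 Q$)
$l{\left(z \right)} = \frac{64 + z}{2 z}$ ($l{\left(z \right)} = \frac{z + 8 \cdot 2 \left(2 + 2\right)}{z + z} = \frac{z + 8 \cdot 2 \cdot 4}{2 z} = \left(z + 64\right) \frac{1}{2 z} = \left(64 + z\right) \frac{1}{2 z} = \frac{64 + z}{2 z}$)
$l{\left(-5 \right)} \left(-29 - 22\right) = \frac{64 - 5}{2 \left(-5\right)} \left(-29 - 22\right) = \frac{1}{2} \left(- \frac{1}{5}\right) 59 \left(-51\right) = \left(- \frac{59}{10}\right) \left(-51\right) = \frac{3009}{10}$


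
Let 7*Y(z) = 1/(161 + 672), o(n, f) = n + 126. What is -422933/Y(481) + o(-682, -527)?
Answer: -2466122879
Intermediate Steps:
o(n, f) = 126 + n
Y(z) = 1/5831 (Y(z) = 1/(7*(161 + 672)) = (⅐)/833 = (⅐)*(1/833) = 1/5831)
-422933/Y(481) + o(-682, -527) = -422933/1/5831 + (126 - 682) = -422933*5831 - 556 = -2466122323 - 556 = -2466122879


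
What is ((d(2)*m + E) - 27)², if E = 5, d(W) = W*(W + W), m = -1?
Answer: 900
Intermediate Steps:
d(W) = 2*W² (d(W) = W*(2*W) = 2*W²)
((d(2)*m + E) - 27)² = (((2*2²)*(-1) + 5) - 27)² = (((2*4)*(-1) + 5) - 27)² = ((8*(-1) + 5) - 27)² = ((-8 + 5) - 27)² = (-3 - 27)² = (-30)² = 900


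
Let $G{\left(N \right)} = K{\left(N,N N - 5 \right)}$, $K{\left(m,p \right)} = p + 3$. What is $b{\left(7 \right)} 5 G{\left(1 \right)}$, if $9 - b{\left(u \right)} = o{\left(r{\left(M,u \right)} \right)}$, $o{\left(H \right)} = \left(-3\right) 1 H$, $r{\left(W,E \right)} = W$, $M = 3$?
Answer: $-90$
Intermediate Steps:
$K{\left(m,p \right)} = 3 + p$
$G{\left(N \right)} = -2 + N^{2}$ ($G{\left(N \right)} = 3 + \left(N N - 5\right) = 3 + \left(N^{2} - 5\right) = 3 + \left(-5 + N^{2}\right) = -2 + N^{2}$)
$o{\left(H \right)} = - 3 H$
$b{\left(u \right)} = 18$ ($b{\left(u \right)} = 9 - \left(-3\right) 3 = 9 - -9 = 9 + 9 = 18$)
$b{\left(7 \right)} 5 G{\left(1 \right)} = 18 \cdot 5 \left(-2 + 1^{2}\right) = 18 \cdot 5 \left(-2 + 1\right) = 18 \cdot 5 \left(-1\right) = 18 \left(-5\right) = -90$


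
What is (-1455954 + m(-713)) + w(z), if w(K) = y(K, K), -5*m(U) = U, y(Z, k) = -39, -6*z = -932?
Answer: -7279252/5 ≈ -1.4559e+6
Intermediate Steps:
z = 466/3 (z = -⅙*(-932) = 466/3 ≈ 155.33)
m(U) = -U/5
w(K) = -39
(-1455954 + m(-713)) + w(z) = (-1455954 - ⅕*(-713)) - 39 = (-1455954 + 713/5) - 39 = -7279057/5 - 39 = -7279252/5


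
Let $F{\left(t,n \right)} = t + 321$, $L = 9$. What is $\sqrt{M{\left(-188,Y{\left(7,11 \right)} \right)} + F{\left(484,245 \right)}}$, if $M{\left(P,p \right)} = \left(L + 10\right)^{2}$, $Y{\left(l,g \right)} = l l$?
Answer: $\sqrt{1166} \approx 34.147$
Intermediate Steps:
$F{\left(t,n \right)} = 321 + t$
$Y{\left(l,g \right)} = l^{2}$
$M{\left(P,p \right)} = 361$ ($M{\left(P,p \right)} = \left(9 + 10\right)^{2} = 19^{2} = 361$)
$\sqrt{M{\left(-188,Y{\left(7,11 \right)} \right)} + F{\left(484,245 \right)}} = \sqrt{361 + \left(321 + 484\right)} = \sqrt{361 + 805} = \sqrt{1166}$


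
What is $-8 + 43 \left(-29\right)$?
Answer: $-1255$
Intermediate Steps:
$-8 + 43 \left(-29\right) = -8 - 1247 = -1255$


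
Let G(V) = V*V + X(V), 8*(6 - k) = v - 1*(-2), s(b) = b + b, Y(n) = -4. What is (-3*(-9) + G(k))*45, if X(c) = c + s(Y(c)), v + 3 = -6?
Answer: 210645/64 ≈ 3291.3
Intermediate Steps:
v = -9 (v = -3 - 6 = -9)
s(b) = 2*b
k = 55/8 (k = 6 - (-9 - 1*(-2))/8 = 6 - (-9 + 2)/8 = 6 - ⅛*(-7) = 6 + 7/8 = 55/8 ≈ 6.8750)
X(c) = -8 + c (X(c) = c + 2*(-4) = c - 8 = -8 + c)
G(V) = -8 + V + V² (G(V) = V*V + (-8 + V) = V² + (-8 + V) = -8 + V + V²)
(-3*(-9) + G(k))*45 = (-3*(-9) + (-8 + 55/8 + (55/8)²))*45 = (27 + (-8 + 55/8 + 3025/64))*45 = (27 + 2953/64)*45 = (4681/64)*45 = 210645/64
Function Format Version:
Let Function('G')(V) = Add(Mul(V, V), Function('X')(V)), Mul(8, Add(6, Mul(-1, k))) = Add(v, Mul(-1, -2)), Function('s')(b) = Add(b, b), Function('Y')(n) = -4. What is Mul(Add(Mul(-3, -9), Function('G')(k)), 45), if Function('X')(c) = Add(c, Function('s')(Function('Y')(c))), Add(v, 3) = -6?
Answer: Rational(210645, 64) ≈ 3291.3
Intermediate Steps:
v = -9 (v = Add(-3, -6) = -9)
Function('s')(b) = Mul(2, b)
k = Rational(55, 8) (k = Add(6, Mul(Rational(-1, 8), Add(-9, Mul(-1, -2)))) = Add(6, Mul(Rational(-1, 8), Add(-9, 2))) = Add(6, Mul(Rational(-1, 8), -7)) = Add(6, Rational(7, 8)) = Rational(55, 8) ≈ 6.8750)
Function('X')(c) = Add(-8, c) (Function('X')(c) = Add(c, Mul(2, -4)) = Add(c, -8) = Add(-8, c))
Function('G')(V) = Add(-8, V, Pow(V, 2)) (Function('G')(V) = Add(Mul(V, V), Add(-8, V)) = Add(Pow(V, 2), Add(-8, V)) = Add(-8, V, Pow(V, 2)))
Mul(Add(Mul(-3, -9), Function('G')(k)), 45) = Mul(Add(Mul(-3, -9), Add(-8, Rational(55, 8), Pow(Rational(55, 8), 2))), 45) = Mul(Add(27, Add(-8, Rational(55, 8), Rational(3025, 64))), 45) = Mul(Add(27, Rational(2953, 64)), 45) = Mul(Rational(4681, 64), 45) = Rational(210645, 64)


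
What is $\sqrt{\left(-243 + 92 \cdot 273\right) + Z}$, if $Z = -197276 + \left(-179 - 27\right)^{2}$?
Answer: $i \sqrt{129967} \approx 360.51 i$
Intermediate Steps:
$Z = -154840$ ($Z = -197276 + \left(-206\right)^{2} = -197276 + 42436 = -154840$)
$\sqrt{\left(-243 + 92 \cdot 273\right) + Z} = \sqrt{\left(-243 + 92 \cdot 273\right) - 154840} = \sqrt{\left(-243 + 25116\right) - 154840} = \sqrt{24873 - 154840} = \sqrt{-129967} = i \sqrt{129967}$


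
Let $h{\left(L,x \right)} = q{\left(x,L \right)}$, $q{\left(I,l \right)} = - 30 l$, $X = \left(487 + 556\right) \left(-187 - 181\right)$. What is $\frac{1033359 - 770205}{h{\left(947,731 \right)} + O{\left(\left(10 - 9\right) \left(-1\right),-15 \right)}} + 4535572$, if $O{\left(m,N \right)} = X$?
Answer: $\frac{934858362347}{206117} \approx 4.5356 \cdot 10^{6}$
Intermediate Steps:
$X = -383824$ ($X = 1043 \left(-368\right) = -383824$)
$O{\left(m,N \right)} = -383824$
$h{\left(L,x \right)} = - 30 L$
$\frac{1033359 - 770205}{h{\left(947,731 \right)} + O{\left(\left(10 - 9\right) \left(-1\right),-15 \right)}} + 4535572 = \frac{1033359 - 770205}{\left(-30\right) 947 - 383824} + 4535572 = \frac{263154}{-28410 - 383824} + 4535572 = \frac{263154}{-412234} + 4535572 = 263154 \left(- \frac{1}{412234}\right) + 4535572 = - \frac{131577}{206117} + 4535572 = \frac{934858362347}{206117}$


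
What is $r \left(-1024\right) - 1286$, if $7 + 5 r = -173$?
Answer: $35578$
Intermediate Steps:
$r = -36$ ($r = - \frac{7}{5} + \frac{1}{5} \left(-173\right) = - \frac{7}{5} - \frac{173}{5} = -36$)
$r \left(-1024\right) - 1286 = \left(-36\right) \left(-1024\right) - 1286 = 36864 - 1286 = 35578$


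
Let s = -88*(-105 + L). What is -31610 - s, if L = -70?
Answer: -47010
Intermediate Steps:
s = 15400 (s = -88*(-105 - 70) = -88*(-175) = 15400)
-31610 - s = -31610 - 1*15400 = -31610 - 15400 = -47010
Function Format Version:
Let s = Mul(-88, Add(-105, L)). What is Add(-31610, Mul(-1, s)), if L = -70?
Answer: -47010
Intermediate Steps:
s = 15400 (s = Mul(-88, Add(-105, -70)) = Mul(-88, -175) = 15400)
Add(-31610, Mul(-1, s)) = Add(-31610, Mul(-1, 15400)) = Add(-31610, -15400) = -47010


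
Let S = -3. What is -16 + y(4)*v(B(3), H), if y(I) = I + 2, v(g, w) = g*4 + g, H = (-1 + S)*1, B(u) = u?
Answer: 74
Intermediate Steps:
H = -4 (H = (-1 - 3)*1 = -4*1 = -4)
v(g, w) = 5*g (v(g, w) = 4*g + g = 5*g)
y(I) = 2 + I
-16 + y(4)*v(B(3), H) = -16 + (2 + 4)*(5*3) = -16 + 6*15 = -16 + 90 = 74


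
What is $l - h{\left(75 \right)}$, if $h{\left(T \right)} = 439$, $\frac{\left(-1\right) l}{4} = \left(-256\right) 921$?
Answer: $942665$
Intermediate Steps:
$l = 943104$ ($l = - 4 \left(\left(-256\right) 921\right) = \left(-4\right) \left(-235776\right) = 943104$)
$l - h{\left(75 \right)} = 943104 - 439 = 942665$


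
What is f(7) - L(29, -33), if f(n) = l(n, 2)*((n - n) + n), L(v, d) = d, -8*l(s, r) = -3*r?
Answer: 153/4 ≈ 38.250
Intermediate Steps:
l(s, r) = 3*r/8 (l(s, r) = -(-3)*r/8 = 3*r/8)
f(n) = 3*n/4 (f(n) = ((3/8)*2)*((n - n) + n) = 3*(0 + n)/4 = 3*n/4)
f(7) - L(29, -33) = (¾)*7 - 1*(-33) = 21/4 + 33 = 153/4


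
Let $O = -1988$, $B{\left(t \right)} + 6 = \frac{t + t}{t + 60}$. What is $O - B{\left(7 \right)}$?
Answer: $- \frac{132808}{67} \approx -1982.2$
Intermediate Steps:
$B{\left(t \right)} = -6 + \frac{2 t}{60 + t}$ ($B{\left(t \right)} = -6 + \frac{t + t}{t + 60} = -6 + \frac{2 t}{60 + t}$)
$O - B{\left(7 \right)} = -1988 - \frac{4 \left(-90 - 7\right)}{60 + 7} = -1988 - \frac{4 \left(-90 - 7\right)}{67} = -1988 - 4 \cdot \frac{1}{67} \left(-97\right) = -1988 - - \frac{388}{67} = -1988 + \frac{388}{67} = - \frac{132808}{67}$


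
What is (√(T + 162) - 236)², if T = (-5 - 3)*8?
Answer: 55794 - 3304*√2 ≈ 51121.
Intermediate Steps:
T = -64 (T = -8*8 = -64)
(√(T + 162) - 236)² = (√(-64 + 162) - 236)² = (√98 - 236)² = (7*√2 - 236)² = (-236 + 7*√2)²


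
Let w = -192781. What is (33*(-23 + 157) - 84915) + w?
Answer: -273274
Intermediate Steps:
(33*(-23 + 157) - 84915) + w = (33*(-23 + 157) - 84915) - 192781 = (33*134 - 84915) - 192781 = (4422 - 84915) - 192781 = -80493 - 192781 = -273274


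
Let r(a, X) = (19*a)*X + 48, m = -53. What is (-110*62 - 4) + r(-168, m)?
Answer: 162400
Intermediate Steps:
r(a, X) = 48 + 19*X*a (r(a, X) = 19*X*a + 48 = 48 + 19*X*a)
(-110*62 - 4) + r(-168, m) = (-110*62 - 4) + (48 + 19*(-53)*(-168)) = (-6820 - 4) + (48 + 169176) = -6824 + 169224 = 162400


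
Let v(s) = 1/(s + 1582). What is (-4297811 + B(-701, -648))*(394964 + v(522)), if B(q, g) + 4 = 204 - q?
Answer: -1785375250972935/1052 ≈ -1.6971e+12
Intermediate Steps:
B(q, g) = 200 - q (B(q, g) = -4 + (204 - q) = 200 - q)
v(s) = 1/(1582 + s)
(-4297811 + B(-701, -648))*(394964 + v(522)) = (-4297811 + (200 - 1*(-701)))*(394964 + 1/(1582 + 522)) = (-4297811 + (200 + 701))*(394964 + 1/2104) = (-4297811 + 901)*(394964 + 1/2104) = -4296910*831004257/2104 = -1785375250972935/1052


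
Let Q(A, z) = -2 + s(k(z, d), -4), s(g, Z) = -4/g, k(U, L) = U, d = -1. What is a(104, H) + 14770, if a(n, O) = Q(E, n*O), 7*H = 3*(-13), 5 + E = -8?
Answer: 14974759/1014 ≈ 14768.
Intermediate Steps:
E = -13 (E = -5 - 8 = -13)
H = -39/7 (H = (3*(-13))/7 = (1/7)*(-39) = -39/7 ≈ -5.5714)
Q(A, z) = -2 - 4/z
a(n, O) = -2 - 4/(O*n) (a(n, O) = -2 - 4*1/(O*n) = -2 - 4/(O*n))
a(104, H) + 14770 = (-2 - 4/(-39/7*104)) + 14770 = (-2 - 4*(-7/39)*1/104) + 14770 = (-2 + 7/1014) + 14770 = -2021/1014 + 14770 = 14974759/1014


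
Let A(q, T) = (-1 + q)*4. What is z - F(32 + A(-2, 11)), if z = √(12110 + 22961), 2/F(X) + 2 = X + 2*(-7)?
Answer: -½ + √35071 ≈ 186.77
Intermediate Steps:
A(q, T) = -4 + 4*q
F(X) = 2/(-16 + X) (F(X) = 2/(-2 + (X + 2*(-7))) = 2/(-2 + (X - 14)) = 2/(-2 + (-14 + X)) = 2/(-16 + X))
z = √35071 ≈ 187.27
z - F(32 + A(-2, 11)) = √35071 - 2/(-16 + (32 + (-4 + 4*(-2)))) = √35071 - 2/(-16 + (32 + (-4 - 8))) = √35071 - 2/(-16 + (32 - 12)) = √35071 - 2/(-16 + 20) = √35071 - 2/4 = √35071 - 1*½ = √35071 - ½ = -½ + √35071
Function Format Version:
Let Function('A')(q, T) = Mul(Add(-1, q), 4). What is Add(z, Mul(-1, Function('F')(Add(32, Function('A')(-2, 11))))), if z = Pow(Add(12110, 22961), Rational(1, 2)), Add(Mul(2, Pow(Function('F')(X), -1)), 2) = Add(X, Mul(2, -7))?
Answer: Add(Rational(-1, 2), Pow(35071, Rational(1, 2))) ≈ 186.77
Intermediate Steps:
Function('A')(q, T) = Add(-4, Mul(4, q))
Function('F')(X) = Mul(2, Pow(Add(-16, X), -1)) (Function('F')(X) = Mul(2, Pow(Add(-2, Add(X, Mul(2, -7))), -1)) = Mul(2, Pow(Add(-2, Add(X, -14)), -1)) = Mul(2, Pow(Add(-2, Add(-14, X)), -1)) = Mul(2, Pow(Add(-16, X), -1)))
z = Pow(35071, Rational(1, 2)) ≈ 187.27
Add(z, Mul(-1, Function('F')(Add(32, Function('A')(-2, 11))))) = Add(Pow(35071, Rational(1, 2)), Mul(-1, Mul(2, Pow(Add(-16, Add(32, Add(-4, Mul(4, -2)))), -1)))) = Add(Pow(35071, Rational(1, 2)), Mul(-1, Mul(2, Pow(Add(-16, Add(32, Add(-4, -8))), -1)))) = Add(Pow(35071, Rational(1, 2)), Mul(-1, Mul(2, Pow(Add(-16, Add(32, -12)), -1)))) = Add(Pow(35071, Rational(1, 2)), Mul(-1, Mul(2, Pow(Add(-16, 20), -1)))) = Add(Pow(35071, Rational(1, 2)), Mul(-1, Mul(2, Pow(4, -1)))) = Add(Pow(35071, Rational(1, 2)), Mul(-1, Mul(2, Rational(1, 4)))) = Add(Pow(35071, Rational(1, 2)), Mul(-1, Rational(1, 2))) = Add(Pow(35071, Rational(1, 2)), Rational(-1, 2)) = Add(Rational(-1, 2), Pow(35071, Rational(1, 2)))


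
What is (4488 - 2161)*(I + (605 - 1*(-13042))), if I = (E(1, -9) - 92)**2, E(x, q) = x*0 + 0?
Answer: 51452297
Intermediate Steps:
E(x, q) = 0 (E(x, q) = 0 + 0 = 0)
I = 8464 (I = (0 - 92)**2 = (-92)**2 = 8464)
(4488 - 2161)*(I + (605 - 1*(-13042))) = (4488 - 2161)*(8464 + (605 - 1*(-13042))) = 2327*(8464 + (605 + 13042)) = 2327*(8464 + 13647) = 2327*22111 = 51452297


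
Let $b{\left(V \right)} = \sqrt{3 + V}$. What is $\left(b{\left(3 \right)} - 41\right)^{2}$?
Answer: $\left(41 - \sqrt{6}\right)^{2} \approx 1486.1$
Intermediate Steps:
$\left(b{\left(3 \right)} - 41\right)^{2} = \left(\sqrt{3 + 3} - 41\right)^{2} = \left(\sqrt{6} - 41\right)^{2} = \left(-41 + \sqrt{6}\right)^{2}$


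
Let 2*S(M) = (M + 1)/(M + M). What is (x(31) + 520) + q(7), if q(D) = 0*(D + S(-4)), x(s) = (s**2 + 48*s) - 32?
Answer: 2937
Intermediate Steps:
S(M) = (1 + M)/(4*M) (S(M) = ((M + 1)/(M + M))/2 = ((1 + M)/((2*M)))/2 = ((1 + M)*(1/(2*M)))/2 = ((1 + M)/(2*M))/2 = (1 + M)/(4*M))
x(s) = -32 + s**2 + 48*s
q(D) = 0 (q(D) = 0*(D + (1/4)*(1 - 4)/(-4)) = 0*(D + (1/4)*(-1/4)*(-3)) = 0*(D + 3/16) = 0*(3/16 + D) = 0)
(x(31) + 520) + q(7) = ((-32 + 31**2 + 48*31) + 520) + 0 = ((-32 + 961 + 1488) + 520) + 0 = (2417 + 520) + 0 = 2937 + 0 = 2937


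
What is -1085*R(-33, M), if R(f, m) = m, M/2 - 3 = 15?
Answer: -39060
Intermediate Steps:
M = 36 (M = 6 + 2*15 = 6 + 30 = 36)
-1085*R(-33, M) = -1085*36 = -39060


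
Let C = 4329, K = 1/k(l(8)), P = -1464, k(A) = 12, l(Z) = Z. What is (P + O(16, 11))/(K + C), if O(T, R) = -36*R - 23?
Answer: -22596/51949 ≈ -0.43497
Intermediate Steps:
O(T, R) = -23 - 36*R
K = 1/12 ≈ 0.083333
(P + O(16, 11))/(K + C) = (-1464 + (-23 - 36*11))/(1/12 + 4329) = (-1464 + (-23 - 396))/(51949/12) = (-1464 - 419)*(12/51949) = -1883*12/51949 = -22596/51949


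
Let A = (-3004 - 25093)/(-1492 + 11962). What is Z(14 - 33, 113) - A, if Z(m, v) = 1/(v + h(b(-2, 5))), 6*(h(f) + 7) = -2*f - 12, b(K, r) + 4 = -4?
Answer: 180449/67008 ≈ 2.6929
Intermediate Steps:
b(K, r) = -8 (b(K, r) = -4 - 4 = -8)
h(f) = -9 - f/3 (h(f) = -7 + (-2*f - 12)/6 = -7 + (-12 - 2*f)/6 = -7 + (-2 - f/3) = -9 - f/3)
A = -28097/10470 ≈ -2.6836
Z(m, v) = 1/(-19/3 + v) (Z(m, v) = 1/(v + (-9 - ⅓*(-8))) = 1/(v + (-9 + 8/3)) = 1/(v - 19/3) = 1/(-19/3 + v))
Z(14 - 33, 113) - A = 3/(-19 + 3*113) - 1*(-28097/10470) = 3/(-19 + 339) + 28097/10470 = 3/320 + 28097/10470 = 180449/67008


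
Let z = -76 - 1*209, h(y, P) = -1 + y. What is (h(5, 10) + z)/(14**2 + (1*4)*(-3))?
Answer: -281/184 ≈ -1.5272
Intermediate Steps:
z = -285 (z = -76 - 209 = -285)
(h(5, 10) + z)/(14**2 + (1*4)*(-3)) = ((-1 + 5) - 285)/(14**2 + (1*4)*(-3)) = (4 - 285)/(196 + 4*(-3)) = -281/(196 - 12) = -281/184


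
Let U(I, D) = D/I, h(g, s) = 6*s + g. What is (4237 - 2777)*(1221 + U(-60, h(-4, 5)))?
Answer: 5346082/3 ≈ 1.7820e+6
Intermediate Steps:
h(g, s) = g + 6*s
(4237 - 2777)*(1221 + U(-60, h(-4, 5))) = (4237 - 2777)*(1221 + (-4 + 6*5)/(-60)) = 1460*(1221 + (-4 + 30)*(-1/60)) = 1460*(1221 + 26*(-1/60)) = 1460*(1221 - 13/30) = 1460*(36617/30) = 5346082/3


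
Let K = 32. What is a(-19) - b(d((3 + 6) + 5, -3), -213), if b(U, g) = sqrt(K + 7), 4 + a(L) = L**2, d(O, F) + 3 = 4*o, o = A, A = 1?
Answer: 357 - sqrt(39) ≈ 350.75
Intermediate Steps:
o = 1
d(O, F) = 1 (d(O, F) = -3 + 4*1 = -3 + 4 = 1)
a(L) = -4 + L**2
b(U, g) = sqrt(39) (b(U, g) = sqrt(32 + 7) = sqrt(39))
a(-19) - b(d((3 + 6) + 5, -3), -213) = (-4 + (-19)**2) - sqrt(39) = (-4 + 361) - sqrt(39) = 357 - sqrt(39)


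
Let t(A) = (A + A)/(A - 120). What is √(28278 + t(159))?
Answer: 2*√1195090/13 ≈ 168.18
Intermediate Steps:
t(A) = 2*A/(-120 + A) (t(A) = (2*A)/(-120 + A) = 2*A/(-120 + A))
√(28278 + t(159)) = √(28278 + 2*159/(-120 + 159)) = √(28278 + 2*159/39) = √(28278 + 2*159*(1/39)) = √(28278 + 106/13) = √(367720/13) = 2*√1195090/13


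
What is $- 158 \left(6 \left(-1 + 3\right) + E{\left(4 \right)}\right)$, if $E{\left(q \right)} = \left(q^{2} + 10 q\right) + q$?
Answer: $-11376$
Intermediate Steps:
$E{\left(q \right)} = q^{2} + 11 q$
$- 158 \left(6 \left(-1 + 3\right) + E{\left(4 \right)}\right) = - 158 \left(6 \left(-1 + 3\right) + 4 \left(11 + 4\right)\right) = - 158 \left(6 \cdot 2 + 4 \cdot 15\right) = - 158 \left(12 + 60\right) = \left(-158\right) 72 = -11376$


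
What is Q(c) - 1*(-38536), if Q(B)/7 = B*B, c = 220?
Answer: 377336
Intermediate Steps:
Q(B) = 7*B² (Q(B) = 7*(B*B) = 7*B²)
Q(c) - 1*(-38536) = 7*220² - 1*(-38536) = 7*48400 + 38536 = 338800 + 38536 = 377336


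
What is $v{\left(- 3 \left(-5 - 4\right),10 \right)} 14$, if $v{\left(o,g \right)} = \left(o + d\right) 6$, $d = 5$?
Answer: $2688$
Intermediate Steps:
$v{\left(o,g \right)} = 30 + 6 o$ ($v{\left(o,g \right)} = \left(o + 5\right) 6 = \left(5 + o\right) 6 = 30 + 6 o$)
$v{\left(- 3 \left(-5 - 4\right),10 \right)} 14 = \left(30 + 6 \left(- 3 \left(-5 - 4\right)\right)\right) 14 = \left(30 + 6 \left(\left(-3\right) \left(-9\right)\right)\right) 14 = \left(30 + 6 \cdot 27\right) 14 = \left(30 + 162\right) 14 = 192 \cdot 14 = 2688$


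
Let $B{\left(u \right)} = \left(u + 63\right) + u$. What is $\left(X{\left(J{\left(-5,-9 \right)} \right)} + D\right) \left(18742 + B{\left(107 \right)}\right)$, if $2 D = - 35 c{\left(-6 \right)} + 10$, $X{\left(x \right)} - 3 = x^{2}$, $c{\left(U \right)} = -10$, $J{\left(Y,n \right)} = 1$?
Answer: $3499496$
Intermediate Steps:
$B{\left(u \right)} = 63 + 2 u$ ($B{\left(u \right)} = \left(63 + u\right) + u = 63 + 2 u$)
$X{\left(x \right)} = 3 + x^{2}$
$D = 180$ ($D = \frac{\left(-35\right) \left(-10\right) + 10}{2} = \frac{350 + 10}{2} = \frac{1}{2} \cdot 360 = 180$)
$\left(X{\left(J{\left(-5,-9 \right)} \right)} + D\right) \left(18742 + B{\left(107 \right)}\right) = \left(\left(3 + 1^{2}\right) + 180\right) \left(18742 + \left(63 + 2 \cdot 107\right)\right) = \left(\left(3 + 1\right) + 180\right) \left(18742 + \left(63 + 214\right)\right) = \left(4 + 180\right) \left(18742 + 277\right) = 184 \cdot 19019 = 3499496$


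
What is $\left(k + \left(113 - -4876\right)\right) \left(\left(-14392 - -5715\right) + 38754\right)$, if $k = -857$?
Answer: $124278164$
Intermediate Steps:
$\left(k + \left(113 - -4876\right)\right) \left(\left(-14392 - -5715\right) + 38754\right) = \left(-857 + \left(113 - -4876\right)\right) \left(\left(-14392 - -5715\right) + 38754\right) = \left(-857 + \left(113 + 4876\right)\right) \left(\left(-14392 + 5715\right) + 38754\right) = \left(-857 + 4989\right) \left(-8677 + 38754\right) = 4132 \cdot 30077 = 124278164$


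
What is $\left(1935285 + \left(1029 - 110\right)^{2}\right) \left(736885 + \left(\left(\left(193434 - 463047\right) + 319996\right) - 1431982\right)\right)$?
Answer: $-1792205634044$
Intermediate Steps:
$\left(1935285 + \left(1029 - 110\right)^{2}\right) \left(736885 + \left(\left(\left(193434 - 463047\right) + 319996\right) - 1431982\right)\right) = \left(1935285 + 919^{2}\right) \left(736885 + \left(\left(\left(193434 - 463047\right) + 319996\right) - 1431982\right)\right) = \left(1935285 + 844561\right) \left(736885 + \left(\left(-269613 + 319996\right) - 1431982\right)\right) = 2779846 \left(736885 + \left(50383 - 1431982\right)\right) = 2779846 \left(736885 - 1381599\right) = 2779846 \left(-644714\right) = -1792205634044$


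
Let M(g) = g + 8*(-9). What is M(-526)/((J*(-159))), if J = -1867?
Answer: -598/296853 ≈ -0.0020145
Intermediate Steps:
M(g) = -72 + g (M(g) = g - 72 = -72 + g)
M(-526)/((J*(-159))) = (-72 - 526)/((-1867*(-159))) = -598/296853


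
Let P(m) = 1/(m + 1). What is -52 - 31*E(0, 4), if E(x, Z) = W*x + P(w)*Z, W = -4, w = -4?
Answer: -32/3 ≈ -10.667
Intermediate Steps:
P(m) = 1/(1 + m)
E(x, Z) = -4*x - Z/3 (E(x, Z) = -4*x + Z/(1 - 4) = -4*x + Z/(-3) = -4*x - Z/3)
-52 - 31*E(0, 4) = -52 - 31*(-4*0 - 1/3*4) = -52 - 31*(0 - 4/3) = -52 - 31*(-4/3) = -52 + 124/3 = -32/3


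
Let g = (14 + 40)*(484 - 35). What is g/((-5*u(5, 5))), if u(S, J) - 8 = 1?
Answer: -2694/5 ≈ -538.80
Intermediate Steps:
g = 24246 (g = 54*449 = 24246)
u(S, J) = 9 (u(S, J) = 8 + 1 = 9)
g/((-5*u(5, 5))) = 24246/((-5*9)) = 24246/(-45) = 24246*(-1/45) = -2694/5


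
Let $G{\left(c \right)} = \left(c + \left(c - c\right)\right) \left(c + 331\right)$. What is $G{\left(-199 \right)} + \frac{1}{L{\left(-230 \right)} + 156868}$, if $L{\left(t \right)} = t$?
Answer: $- \frac{4114566983}{156638} \approx -26268.0$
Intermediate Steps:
$G{\left(c \right)} = c \left(331 + c\right)$ ($G{\left(c \right)} = \left(c + 0\right) \left(331 + c\right) = c \left(331 + c\right)$)
$G{\left(-199 \right)} + \frac{1}{L{\left(-230 \right)} + 156868} = - 199 \left(331 - 199\right) + \frac{1}{-230 + 156868} = \left(-199\right) 132 + \frac{1}{156638} = -26268 + \frac{1}{156638} = - \frac{4114566983}{156638}$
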